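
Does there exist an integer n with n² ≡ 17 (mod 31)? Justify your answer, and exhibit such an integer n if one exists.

No such integer exists.

31 is prime, so by Euler's criterion 17 is a square mod 31 iff 17^((31−1)/2) = 17^15 ≡ 1 (mod 31).
Repeated squaring mod 31: 17^2 = 289 ≡ 10; 17^4 ≡ 10² = 100 ≡ 7; 17^8 ≡ 7² = 49 ≡ 18.
Since 15 = 8 + 4 + 2 + 1, 17^15 ≡ 18 · 7 · 10 · 17; multiplying out mod 31: 18·7 = 126 ≡ 2, then 2·10 = 20 ≡ 20, then 20·17 = 340 ≡ 30. Thus 17^15 ≡ 30 ≡ −1 (mod 31).
By Euler's criterion 17 is a quadratic non-residue mod 31: no n satisfies n² ≡ 17 (mod 31).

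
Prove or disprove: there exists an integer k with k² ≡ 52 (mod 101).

k = 70

k = 70 works: 70² = 4900, and 4900 − 52 = 4848 = 48·101.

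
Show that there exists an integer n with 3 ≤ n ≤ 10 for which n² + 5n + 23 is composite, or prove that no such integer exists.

There is no such integer n in that range.

The values for n = 3, 4, …, 10 are 47, 59, 73, 89, 107, 127, 149, 173, and each of these is prime.
So no value in the range makes the expression composite.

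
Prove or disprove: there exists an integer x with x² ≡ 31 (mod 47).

No, no such integer exists.

47 is prime, so by Euler's criterion 31 is a square mod 47 iff 31^((47−1)/2) = 31^23 ≡ 1 (mod 47).
Squaring successively (mod 47): 31^2 = 961 ≡ 21; 31^4 ≡ 21² = 441 ≡ 18; 31^8 ≡ 18² = 324 ≡ 42; 31^16 ≡ 42² = 1764 ≡ 25.
Since 23 = 16 + 4 + 2 + 1, 31^23 ≡ 25 · 18 · 21 · 31; multiplying out mod 47: 25·18 = 450 ≡ 27, then 27·21 = 567 ≡ 3, then 3·31 = 93 ≡ 46. Thus 31^23 ≡ 46 ≡ −1 (mod 47).
The value −1 means 31 is a non-residue modulo 47, so x² ≡ 31 (mod 47) is impossible.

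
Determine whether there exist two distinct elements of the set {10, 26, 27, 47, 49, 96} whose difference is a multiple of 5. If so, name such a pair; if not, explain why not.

The pair (26, 96) works.

26 mod 5 = 1 and 96 mod 5 = 1, so 96 − 26 = 70 = 14·5.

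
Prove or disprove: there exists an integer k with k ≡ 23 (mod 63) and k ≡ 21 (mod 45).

There is no such integer.

Reduce both congruences modulo 9, which divides 63 and 45: they say k ≡ 23 (mod 9) and k ≡ 21 (mod 9).
But 23 mod 9 = 5 while 21 mod 9 = 3, a contradiction.
So no integer satisfies both congruences.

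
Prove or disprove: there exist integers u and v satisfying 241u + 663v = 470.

u = 134, v = -48

241 and 663 are coprime, so 241u + 663v ranges over all of ℤ.
Run the Euclidean algorithm on 663 and 241: 663 = 2·241 + 181, 241 = 1·181 + 60, 181 = 3·60 + 1, 60 = 60·1 + 0.
Working back up the chain: 1 = 181 − 3·60 = 181 − 3·(241 − 1·181) = −3·241 + 4·181 = −3·241 + 4·(663 − 2·241) = 4·663 − 11·241. So 241·(-11) + 663·4 = 1.
Times 470: 241·(-5170) + 663·1880 = 470, so (-5170, 1880) solves it.
Adding 8·663 to u and subtracting 8·241 from v gives the tidier solution (134, -48).
Indeed 241·134 + 663·(-48) = 32294 − 31824 = 470.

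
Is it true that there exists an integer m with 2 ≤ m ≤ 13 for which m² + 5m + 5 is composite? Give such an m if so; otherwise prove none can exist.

m = 12

At m = 12: 12² + 5·12 + 5 = 209 = 11·19, which is composite.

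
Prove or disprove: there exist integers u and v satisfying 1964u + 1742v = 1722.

u = 149, v = -167

Every value of 1964u + 1742v is a multiple of gcd(1964, 1742) = 2; since 2 ∣ 1722, solutions exist.
Dividing through by 2 reduces the equation to 982u + 871v = 861.
Run the Euclidean algorithm on 982 and 871: 982 = 1·871 + 111, 871 = 7·111 + 94, 111 = 1·94 + 17, 94 = 5·17 + 9, 17 = 1·9 + 8, 9 = 1·8 + 1, 8 = 8·1 + 0.
Working back up the chain: 1 = 9 − 1·8 = 9 − (17 − 1·9) = −17 + 2·9 = −17 + 2·(94 − 5·17) = 2·94 − 11·17 = 2·94 − 11·(111 − 1·94) = −11·111 + 13·94 = −11·111 + 13·(871 − 7·111) = 13·871 − 102·111 = 13·871 − 102·(982 − 1·871) = −102·982 + 115·871. So 982·(-102) + 871·115 = 1.
Multiplying through by 861: u = (-102)·861 = -87822, v = 115·861 = 99015 is a solution.
The general solution is u = -87822 + 871k, v = 99015 − 982k; taking k = 101 gives the smaller pair u = 149, v = -167.
Check: 1964·149 + 1742·(-167) = 292636 − 290914 = 1722. ✓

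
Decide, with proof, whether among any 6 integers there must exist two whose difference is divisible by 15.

No; for instance {16, 17, 18, 19, 20, 21} is a counterexample.

Consider the 6 integers 16, 17, …, 21. They lie in distinct residue classes modulo 15, since 6 ≤ 15.
The differences between them range over 1, …, 5, none of which is divisible by 15.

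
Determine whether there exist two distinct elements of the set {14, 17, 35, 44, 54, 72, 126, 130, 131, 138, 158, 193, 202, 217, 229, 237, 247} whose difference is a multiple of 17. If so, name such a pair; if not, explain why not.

There is no such pair.

Reduce each element modulo 17: 14↦14, 17↦0, 35↦1, 44↦10, 54↦3, 72↦4, 126↦7, 130↦11, 131↦12, 138↦2, 158↦5, 193↦6, 202↦15, 217↦13, 229↦8, 237↦16, 247↦9.
These 17 residues are pairwise different, hence no difference of two elements is divisible by 17.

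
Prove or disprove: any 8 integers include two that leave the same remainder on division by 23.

No; for instance {73, 74, 75, 76, 77, 78, 79, 80} is a counterexample.

Consider the 8 integers 73, 74, …, 80. They lie in distinct residue classes modulo 23, since 8 ≤ 23.
Hence this collection has no pair with equal remainders mod 23, disproving the claim.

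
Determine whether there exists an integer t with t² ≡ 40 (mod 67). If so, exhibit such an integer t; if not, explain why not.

t = 24 works: 24² = 576, and 576 − 40 = 536 = 8·67.

t = 24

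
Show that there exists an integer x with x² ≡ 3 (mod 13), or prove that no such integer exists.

x = 4

Take x = 4. Then 4² = 16 = 1·13 + 3, so 4² ≡ 3 (mod 13).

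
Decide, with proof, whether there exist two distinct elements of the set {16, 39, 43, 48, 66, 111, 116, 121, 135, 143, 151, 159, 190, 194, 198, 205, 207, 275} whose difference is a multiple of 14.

Reduce each element mod 14: 16↦2, 39↦11, 43↦1, 48↦6, 66↦10, 111↦13, 116↦4, 121↦9, 135↦9, 143↦3, 151↦11, 159↦5, 190↦8, 194↦12, 198↦2, 205↦9, 207↦11, 275↦9. The residue 2 repeats (at 16 and 198), and 198 − 16 = 182 = 13·14.

The pair (16, 198) works.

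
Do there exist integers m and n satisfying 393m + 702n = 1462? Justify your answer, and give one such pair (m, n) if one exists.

No, no such integers exist.

Any value of 393m + 702n is a multiple of gcd(393, 702) = 3.
However 1462 leaves remainder 1 on division by 3.
Therefore 393m + 702n = 1462 has no solution in integers.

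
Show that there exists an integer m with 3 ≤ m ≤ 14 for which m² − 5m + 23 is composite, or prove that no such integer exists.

The values for m = 3, 4, …, 14 are 17, 19, 23, 29, 37, 47, 59, 73, 89, 107, 127, 149, and each of these is prime.
So no value in the range makes the expression composite.

There is no such integer m in that range.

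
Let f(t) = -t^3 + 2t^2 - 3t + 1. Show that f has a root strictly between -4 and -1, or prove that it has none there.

No.

f(-4) = 109 and f(-1) = 7, both positive.
f'(t) = -3t^2 + 4t - 3 has discriminant 4² − 4·(-3)·(-3) = -20 < 0, so f' has no real roots and is negative for every real t.
Hence f is strictly decreasing on ℝ, and in particular on [-4, -1]. A strictly monotone function with same-sign endpoint values stays positive on the whole interval, so f has no zero in (-4, -1).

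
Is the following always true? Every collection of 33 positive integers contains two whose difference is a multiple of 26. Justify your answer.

Partition the integers by their residue mod 26; there are 26 classes.
Placing 33 integers into 26 classes, some class receives at least two — say a and b.
Their difference a − b is then a multiple of 26.

Yes.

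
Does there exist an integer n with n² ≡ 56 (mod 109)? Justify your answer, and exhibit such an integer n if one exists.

No, no such integer exists.

109 is prime, so by Euler's criterion 56 is a square mod 109 iff 56^((109−1)/2) = 56^54 ≡ 1 (mod 109).
Repeated squaring mod 109: 56^2 = 3136 ≡ 84; 56^4 ≡ 84² = 7056 ≡ 80; 56^8 ≡ 80² = 6400 ≡ 78; 56^16 ≡ 78² = 6084 ≡ 89; 56^32 ≡ 89² = 7921 ≡ 73.
Since 54 = 32 + 16 + 4 + 2, 56^54 ≡ 73 · 89 · 80 · 84; multiplying out mod 109: 73·89 = 6497 ≡ 66, then 66·80 = 5280 ≡ 48, then 48·84 = 4032 ≡ 108. Thus 56^54 ≡ 108 ≡ −1 (mod 109).
The value −1 means 56 is a non-residue modulo 109, so n² ≡ 56 (mod 109) is impossible.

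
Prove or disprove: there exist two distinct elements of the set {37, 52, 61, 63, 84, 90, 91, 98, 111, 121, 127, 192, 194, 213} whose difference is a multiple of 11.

Yes: 37 and 213.

Reduce each element mod 11: 37↦4, 52↦8, 61↦6, 63↦8, 84↦7, 90↦2, 91↦3, 98↦10, 111↦1, 121↦0, 127↦6, 192↦5, 194↦7, 213↦4. The residue 4 repeats (at 37 and 213), and 213 − 37 = 176 = 16·11.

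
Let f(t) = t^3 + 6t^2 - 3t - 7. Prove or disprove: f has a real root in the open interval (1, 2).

f(1) = -3 and f(2) = 19, which have opposite signs.
f is continuous everywhere (it is a polynomial), in particular on [1, 2].
By the Intermediate Value Theorem, f takes the value 0 somewhere in the open interval.

Yes, f has a root in the interval.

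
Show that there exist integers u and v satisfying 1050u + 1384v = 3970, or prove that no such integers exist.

Every value of 1050u + 1384v is a multiple of gcd(1050, 1384) = 2; since 2 ∣ 3970, solutions exist.
Dividing through by 2 reduces the equation to 525u + 692v = 1985.
Dividing repeatedly: 692 = 1·525 + 167, 525 = 3·167 + 24, 167 = 6·24 + 23, 24 = 1·23 + 1, 23 = 23·1 + 0.
Back-substituting, 1 = 24 − 1·23 = 24 − (167 − 6·24) = −167 + 7·24 = −167 + 7·(525 − 3·167) = 7·525 − 22·167 = 7·525 − 22·(692 − 1·525) = −22·692 + 29·525; that is, 525·29 + 692·(-22) = 1.
Multiplying through by 1985: u = 29·1985 = 57565, v = (-22)·1985 = -43670 is a solution.
Subtracting 83·692 from u and adding 83·525 to v gives the tidier solution (129, -95).
Indeed 1050·129 + 1384·(-95) = 135450 − 131480 = 3970.

u = 129, v = -95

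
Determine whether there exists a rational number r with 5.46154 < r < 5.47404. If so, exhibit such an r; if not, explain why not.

r = 82/15

Scale by 15: the interval becomes (81.92310, 82.11060), which contains the integer 82.
Dividing back, 5.46154 < 82/15 < 5.47404, and 82/15 is rational.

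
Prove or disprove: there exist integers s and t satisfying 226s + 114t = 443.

No such integers exist.

Any value of 226s + 114t is a multiple of gcd(226, 114) = 2.
However 443 leaves remainder 1 on division by 2.
Hence no integers s, t satisfy the equation.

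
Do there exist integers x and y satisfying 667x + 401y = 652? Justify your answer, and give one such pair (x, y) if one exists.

x = 313, y = -519

Since gcd(667, 401) = 1, every integer is an integer combination of 667 and 401.
Run the Euclidean algorithm on 667 and 401: 667 = 1·401 + 266, 401 = 1·266 + 135, 266 = 1·135 + 131, 135 = 1·131 + 4, 131 = 32·4 + 3, 4 = 1·3 + 1, 3 = 3·1 + 0.
Back-substituting, 1 = 4 − 1·3 = 4 − (131 − 32·4) = −131 + 33·4 = −131 + 33·(135 − 1·131) = 33·135 − 34·131 = 33·135 − 34·(266 − 1·135) = −34·266 + 67·135 = −34·266 + 67·(401 − 1·266) = 67·401 − 101·266 = 67·401 − 101·(667 − 1·401) = −101·667 + 168·401; that is, 667·(-101) + 401·168 = 1.
Scaling by 652 gives the particular solution (x, y) = (-65852, 109536).
The general solution is x = -65852 + 401k, y = 109536 − 667k; taking k = 165 gives the smaller pair x = 313, y = -519.
Check: 667·313 + 401·(-519) = 208771 − 208119 = 652. ✓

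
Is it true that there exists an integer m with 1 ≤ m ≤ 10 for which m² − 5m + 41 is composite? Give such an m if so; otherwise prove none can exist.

m = 8

At m = 8: 8² − 5·8 + 41 = 65 = 5·13, which is composite.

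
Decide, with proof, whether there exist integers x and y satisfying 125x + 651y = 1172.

x = 25, y = -3

125 and 651 are coprime, so 125x + 651y ranges over all of ℤ.
Euclidean algorithm: 651 = 5·125 + 26, 125 = 4·26 + 21, 26 = 1·21 + 5, 21 = 4·5 + 1, 5 = 5·1 + 0.
Back-substituting, 1 = 21 − 4·5 = 21 − 4·(26 − 1·21) = −4·26 + 5·21 = −4·26 + 5·(125 − 4·26) = 5·125 − 24·26 = 5·125 − 24·(651 − 5·125) = −24·651 + 125·125; that is, 125·125 + 651·(-24) = 1.
Scaling by 1172 gives the particular solution (x, y) = (146500, -28128).
Subtracting 225·651 from x and adding 225·125 to y gives the tidier solution (25, -3).
Check: 125·25 + 651·(-3) = 3125 − 1953 = 1172. ✓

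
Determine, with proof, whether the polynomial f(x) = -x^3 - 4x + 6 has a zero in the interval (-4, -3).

f has no root in that interval.

f(-4) = 86 and f(-3) = 45, both positive.
f'(x) = -3x^2 - 4 has discriminant 0² − 4·(-3)·(-4) = -48 < 0, so f' has no real roots and is negative for every real x.
Hence f is strictly decreasing on ℝ, and in particular on [-4, -3]. A strictly monotone function with same-sign endpoint values stays positive on the whole interval, so f has no zero in (-4, -3).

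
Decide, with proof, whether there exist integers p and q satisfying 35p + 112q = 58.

No, no such integers exist.

Any value of 35p + 112q is a multiple of gcd(35, 112) = 7.
But 58 is not a multiple of 7 (it leaves remainder 2).
Therefore 35p + 112q = 58 has no solution in integers.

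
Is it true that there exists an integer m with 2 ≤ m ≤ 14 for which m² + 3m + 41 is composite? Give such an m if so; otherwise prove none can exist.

m = 11

At m = 11: 11² + 3·11 + 41 = 195 = 3·65, which is composite.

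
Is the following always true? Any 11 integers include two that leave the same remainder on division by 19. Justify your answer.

Consider the 11 integers 8, 9, …, 18. They lie in distinct residue classes modulo 19, since 11 ≤ 19.
Hence this collection has no pair with equal remainders mod 19, disproving the claim.

No, the set {8, 9, 10, 11, 12, 13, 14, 15, 16, 17, 18} is a counterexample.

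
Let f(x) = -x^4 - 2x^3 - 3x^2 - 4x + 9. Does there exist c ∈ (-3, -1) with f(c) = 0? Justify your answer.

f(-3) = -33 and f(-1) = 11, which have opposite signs.
f is continuous everywhere (it is a polynomial), in particular on [-3, -1].
By the Intermediate Value Theorem f must vanish at some point of (-3, -1).

Such a root exists.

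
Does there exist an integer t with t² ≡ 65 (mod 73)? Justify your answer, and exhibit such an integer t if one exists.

t = 49 works: 49² = 2401, and 2401 − 65 = 2336 = 32·73.

t = 49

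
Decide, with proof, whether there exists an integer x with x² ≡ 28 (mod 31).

x = 20

Take x = 20. Then 20² = 400 = 12·31 + 28, so 20² ≡ 28 (mod 31).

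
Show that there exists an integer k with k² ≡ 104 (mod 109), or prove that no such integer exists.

k = 39

Take k = 39. Then 39² = 1521 = 13·109 + 104, so 39² ≡ 104 (mod 109).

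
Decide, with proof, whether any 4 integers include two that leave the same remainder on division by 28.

Try 4 consecutive integers, 4, 5, 6, 7. Their remainders mod 28 are 4, 5, 6, 7 — pairwise different, as any 4 ≤ 28 consecutive integers have distinct residues.
Hence this collection has no pair with equal remainders mod 28, disproving the claim.

No, the set {4, 5, 6, 7} is a counterexample.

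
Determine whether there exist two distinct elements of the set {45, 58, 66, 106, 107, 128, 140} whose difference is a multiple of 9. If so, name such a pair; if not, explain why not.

No, no such pair exists.

Reduce each element modulo 9: 45↦0, 58↦4, 66↦3, 106↦7, 107↦8, 128↦2, 140↦5.
No residue repeats among the 7 elements, so no pair has difference ≡ 0 (mod 9).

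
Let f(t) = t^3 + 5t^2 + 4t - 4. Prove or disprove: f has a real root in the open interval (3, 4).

No.

f(3) = 80 and f(4) = 156, both positive, so a sign-change argument is unavailable; we show f keeps this sign on the whole interval.
Substitute t = 3 + u, where 0 < u < 1 on the interval. Expanding, f(3 + u) = u^3 + 14u^2 + 61u + 80.
The nonzero coefficients here are all positive, so for u > 0 every term is positive (or zero), and the constant term 80 is strictly positive.
So f is strictly positive on (3, 4); no root exists in the interval.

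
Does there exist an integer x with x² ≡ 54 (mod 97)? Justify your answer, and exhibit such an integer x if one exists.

x = 32

x = 32 works: 32² = 1024, and 1024 − 54 = 970 = 10·97.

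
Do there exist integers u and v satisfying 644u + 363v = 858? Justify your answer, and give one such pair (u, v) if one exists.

Since gcd(644, 363) = 1, every integer is an integer combination of 644 and 363.
Run the Euclidean algorithm on 644 and 363: 644 = 1·363 + 281, 363 = 1·281 + 82, 281 = 3·82 + 35, 82 = 2·35 + 12, 35 = 2·12 + 11, 12 = 1·11 + 1, 11 = 11·1 + 0.
Working back up the chain: 1 = 12 − 1·11 = 12 − (35 − 2·12) = −35 + 3·12 = −35 + 3·(82 − 2·35) = 3·82 − 7·35 = 3·82 − 7·(281 − 3·82) = −7·281 + 24·82 = −7·281 + 24·(363 − 1·281) = 24·363 − 31·281 = 24·363 − 31·(644 − 1·363) = −31·644 + 55·363. So 644·(-31) + 363·55 = 1.
Scaling by 858 gives the particular solution (u, v) = (-26598, 47190).
Adding 74·363 to u and subtracting 74·644 from v gives the tidier solution (264, -466).
Indeed 644·264 + 363·(-466) = 170016 − 169158 = 858.

u = 264, v = -466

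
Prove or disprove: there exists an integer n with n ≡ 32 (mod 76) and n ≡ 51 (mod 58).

Both moduli are multiples of 2 = gcd(76, 58), so any solution would satisfy n ≡ 32 and n ≡ 51 modulo 2 simultaneously.
However 32 ≡ 0 and 51 ≡ 1 (mod 2), and 0 ≠ 1.
Hence the system has no solution.

No such integer exists.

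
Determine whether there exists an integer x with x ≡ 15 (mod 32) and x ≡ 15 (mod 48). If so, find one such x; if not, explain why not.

x = 15

Here gcd(32, 48) = 16, and both 15 and 15 leave remainder 15 mod 16, so the system is consistent.
The smallest candidate x = 15 works directly: 15 ≡ 15 (mod 48).
Check: 15 mod 32 = 15, 15 mod 48 = 15. ✓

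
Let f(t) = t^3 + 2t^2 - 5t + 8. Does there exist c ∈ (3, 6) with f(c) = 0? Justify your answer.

f(3) = 38 and f(6) = 266, both positive, so a sign-change argument is unavailable; we show f keeps this sign on the whole interval.
Substitute t = 3 + u, where 0 < u < 3 on the interval. Expanding, f(3 + u) = u^3 + 11u^2 + 34u + 38.
All 4 nonzero coefficients of this polynomial in u are positive; hence for u > 0 the value is a sum of positive terms (the constant 38 among them).
Therefore f(t) > 0 throughout (3, 6), and f has no zero there.

No.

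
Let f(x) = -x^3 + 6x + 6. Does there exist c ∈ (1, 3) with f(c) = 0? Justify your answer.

f(1) = 11 and f(3) = -3, which have opposite signs.
f is continuous everywhere (it is a polynomial), in particular on [1, 3].
By the Intermediate Value Theorem f must vanish at some point of (1, 3).

Yes, such a c exists.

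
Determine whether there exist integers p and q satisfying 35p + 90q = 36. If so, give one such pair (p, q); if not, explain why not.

Both 35 and 90 are divisible by gcd(35, 90) = 5, hence so is any combination 35p + 90q.
But 36 is not a multiple of 5 (it leaves remainder 1).
So the equation is unsolvable over ℤ.

There are no such integers.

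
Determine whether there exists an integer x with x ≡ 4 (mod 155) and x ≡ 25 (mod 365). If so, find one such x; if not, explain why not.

No such integer exists.

Both moduli are multiples of 5 = gcd(155, 365), so any solution would satisfy x ≡ 4 and x ≡ 25 modulo 5 simultaneously.
But 4 mod 5 = 4 while 25 mod 5 = 0, a contradiction.
Therefore no such x exists.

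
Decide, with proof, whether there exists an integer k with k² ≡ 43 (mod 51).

Take k = 20. Then 20² = 400 = 7·51 + 43, so 20² ≡ 43 (mod 51).

k = 20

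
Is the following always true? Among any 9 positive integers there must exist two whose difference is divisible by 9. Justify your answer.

Take the 9 consecutive integers 45, 46, …, 53: their residues mod 9 are all distinct because 9 ≤ 9.
Any two of them differ by at most 8 < 9 and by at least 1, so no difference is a multiple of 9.

No; for instance {45, 46, 47, 48, 49, 50, 51, 52, 53} is a counterexample.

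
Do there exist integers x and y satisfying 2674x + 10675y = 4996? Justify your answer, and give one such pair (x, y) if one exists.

Any value of 2674x + 10675y is a multiple of gcd(2674, 10675) = 7.
However 4996 leaves remainder 5 on division by 7.
Hence no integers x, y satisfy the equation.

No such integers exist.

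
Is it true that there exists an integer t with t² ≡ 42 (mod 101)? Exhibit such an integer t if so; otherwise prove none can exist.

No such integer exists.

101 is prime, so by Euler's criterion 42 is a square mod 101 iff 42^((101−1)/2) = 42^50 ≡ 1 (mod 101).
Repeated squaring mod 101: 42^2 = 1764 ≡ 47; 42^4 ≡ 47² = 2209 ≡ 88; 42^8 ≡ 88² = 7744 ≡ 68; 42^16 ≡ 68² = 4624 ≡ 79; 42^32 ≡ 79² = 6241 ≡ 80.
Since 50 = 32 + 16 + 2, 42^50 ≡ 80 · 79 · 47; multiplying out mod 101: 80·79 = 6320 ≡ 58, then 58·47 = 2726 ≡ 100. Thus 42^50 ≡ 100 ≡ −1 (mod 101).
The value −1 means 42 is a non-residue modulo 101, so t² ≡ 42 (mod 101) is impossible.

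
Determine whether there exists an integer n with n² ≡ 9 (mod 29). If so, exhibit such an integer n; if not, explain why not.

Take n = 26. Then 26² = 676 = 23·29 + 9, so 26² ≡ 9 (mod 29).

n = 26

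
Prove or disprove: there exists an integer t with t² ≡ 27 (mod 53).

No such integer exists.

53 is prime, so by Euler's criterion 27 is a square mod 53 iff 27^((53−1)/2) = 27^26 ≡ 1 (mod 53).
Squaring successively (mod 53): 27^2 = 729 ≡ 40; 27^4 ≡ 40² = 1600 ≡ 10; 27^8 ≡ 10² = 100 ≡ 47; 27^16 ≡ 47² = 2209 ≡ 36.
Since 26 = 16 + 8 + 2, 27^26 ≡ 36 · 47 · 40; multiplying out mod 53: 36·47 = 1692 ≡ 49, then 49·40 = 1960 ≡ 52. Thus 27^26 ≡ 52 ≡ −1 (mod 53).
The value −1 means 27 is a non-residue modulo 53, so t² ≡ 27 (mod 53) is impossible.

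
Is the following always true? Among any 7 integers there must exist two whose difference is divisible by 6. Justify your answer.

Each integer lies in one of the 6 residue classes modulo 6.
With 7 integers and only 6 classes, the pigeonhole principle forces two of them, say a and b, into the same class.
Then a ≡ b (mod 6), i.e. 6 ∣ (a − b).

Yes.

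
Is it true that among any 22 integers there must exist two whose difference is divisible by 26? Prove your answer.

No; for instance {62, 63, 64, 65, 66, 67, 68, 69, 70, 71, 72, 73, 74, 75, 76, 77, 78, 79, 80, 81, 82, 83} is a counterexample.

Consider the 22 integers 62, 63, …, 83. They lie in distinct residue classes modulo 26, since 22 ≤ 26.
Any two of them differ by at most 21 < 26 and by at least 1, so no difference is a multiple of 26.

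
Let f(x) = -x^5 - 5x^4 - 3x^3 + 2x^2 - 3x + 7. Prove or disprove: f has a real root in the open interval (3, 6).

f(3) = -713 and f(6) = -14843, both negative, so a sign-change argument is unavailable; we show f keeps this sign on the whole interval.
Substitute x = 3 + u, where 0 < u < 3 on the interval. Expanding, f(3 + u) = -u^5 - 20u^4 - 153u^3 - 565u^2 - 1017u - 713.
All 6 nonzero coefficients of this polynomial in u are negative; hence for u > 0 the value is a sum of negative terms (the constant -713 among them).
Therefore f(x) < 0 throughout (3, 6), and f has no zero there.

f has no root in that interval.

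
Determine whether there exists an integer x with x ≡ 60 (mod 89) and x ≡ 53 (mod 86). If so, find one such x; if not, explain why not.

The moduli 89 and 86 are coprime, so by the Chinese Remainder Theorem a unique solution modulo 7654 exists.
Write x = 60 + 89t and require 60 + 89t ≡ 53 (mod 86), i.e. 89t ≡ 79 (mod 86).
89 ≡ 3 (mod 86), so this reads 3t ≡ 79 (mod 86). Invert 3 mod 86 by the Euclidean algorithm: 86 = 28·3 + 2, 3 = 1·2 + 1, 2 = 2·1 + 0; back-substituting, 1 = 3 − 1·2 = 3 − (86 − 28·3) = −86 + 29·3. Hence 3·29 ≡ 1, so 3⁻¹ ≡ 29 (mod 86).
Therefore t ≡ 29·79 = 2291 ≡ 55 (mod 86).
Taking t = 55 gives x = 60 + 89·55 = 4955.
Indeed 4955 ≡ 60 (mod 89) and 4955 ≡ 53 (mod 86).

x = 4955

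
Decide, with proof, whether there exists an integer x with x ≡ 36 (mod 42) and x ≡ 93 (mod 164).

No such integer exists.

Reduce both congruences modulo 2, which divides 42 and 164: they say x ≡ 36 (mod 2) and x ≡ 93 (mod 2).
These are incompatible: 36 − 93 = -57 is not divisible by 2.
So no integer satisfies both congruences.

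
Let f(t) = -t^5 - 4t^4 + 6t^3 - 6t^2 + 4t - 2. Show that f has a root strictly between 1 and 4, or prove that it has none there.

f(1) = -3 and f(4) = -1746, both negative, so a sign-change argument is unavailable; we show f keeps this sign on the whole interval.
Shift to the endpoint 1: with t = 1 + u (0 < u < 3), one computes f(1 + u) = -u^5 - 9u^4 - 20u^3 - 22u^2 - 11u - 3.
All 6 nonzero coefficients of this polynomial in u are negative; hence for u > 0 the value is a sum of negative terms (the constant -3 among them).
Therefore f(t) < 0 throughout (1, 4), and f has no zero there.

f has no root in that interval.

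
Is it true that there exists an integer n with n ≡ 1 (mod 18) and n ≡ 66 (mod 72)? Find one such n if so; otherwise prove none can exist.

Reduce both congruences modulo 18, which divides 18 and 72: they say n ≡ 1 (mod 18) and n ≡ 66 (mod 18).
These are incompatible: 1 − 66 = -65 is not divisible by 18.
Hence the system has no solution.

There is no such integer.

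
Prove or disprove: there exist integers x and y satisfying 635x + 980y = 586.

gcd(635, 980) = 5, so every integer of the form 635x + 980y is a multiple of 5.
However 586 leaves remainder 1 on division by 5.
Hence no integers x, y satisfy the equation.

No such integers exist.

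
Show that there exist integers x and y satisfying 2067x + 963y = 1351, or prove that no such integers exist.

No, no such integers exist.

Both 2067 and 963 are divisible by gcd(2067, 963) = 3, hence so is any combination 2067x + 963y.
But 1351 is not a multiple of 3 (it leaves remainder 1).
Hence no integers x, y satisfy the equation.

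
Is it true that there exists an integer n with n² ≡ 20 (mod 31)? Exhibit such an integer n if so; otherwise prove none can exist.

n = 12

Take n = 12. Then 12² = 144 = 4·31 + 20, so 12² ≡ 20 (mod 31).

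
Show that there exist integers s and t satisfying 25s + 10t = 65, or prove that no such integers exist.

Since gcd(25, 10) = 5 and 65 = 5·13, Bézout's identity guarantees a solution.
Dividing through by 5 reduces the equation to 5s + 2t = 13.
Run the Euclidean algorithm on 5 and 2: 5 = 2·2 + 1, 2 = 2·1 + 0.
Unwinding: 1 = 5 − 2·2, i.e. 5·1 + 2·(-2) = 1.
Times 13: 5·13 + 2·(-26) = 13, so (13, -26) solves it.
Shifting by a multiple of (2, −5) keeps it a solution: s = 13 − 6·2 = 1, t = -26 + 6·5 = 4.
Indeed 25·1 + 10·4 = 25 + 40 = 65.

s = 1, t = 4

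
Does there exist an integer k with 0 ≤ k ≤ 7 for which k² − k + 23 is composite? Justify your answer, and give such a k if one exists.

k = 4

At k = 4: 4² − 4 + 23 = 35 = 5·7, which is composite.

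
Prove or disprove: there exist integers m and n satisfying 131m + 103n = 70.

Since gcd(131, 103) = 1, every integer is an integer combination of 131 and 103.
Dividing repeatedly: 131 = 1·103 + 28, 103 = 3·28 + 19, 28 = 1·19 + 9, 19 = 2·9 + 1, 9 = 9·1 + 0.
Working back up the chain: 1 = 19 − 2·9 = 19 − 2·(28 − 1·19) = −2·28 + 3·19 = −2·28 + 3·(103 − 3·28) = 3·103 − 11·28 = 3·103 − 11·(131 − 1·103) = −11·131 + 14·103. So 131·(-11) + 103·14 = 1.
Scaling by 70 gives the particular solution (m, n) = (-770, 980).
Adding 8·103 to m and subtracting 8·131 from n gives the tidier solution (54, -68).
Indeed 131·54 + 103·(-68) = 7074 − 7004 = 70.

m = 54, n = -68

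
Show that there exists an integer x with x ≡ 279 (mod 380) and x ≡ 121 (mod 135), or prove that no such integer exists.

No, no such integer exists.

Reduce both congruences modulo 5, which divides 380 and 135: they say x ≡ 279 (mod 5) and x ≡ 121 (mod 5).
These are incompatible: 279 − 121 = 158 is not divisible by 5.
Therefore no such x exists.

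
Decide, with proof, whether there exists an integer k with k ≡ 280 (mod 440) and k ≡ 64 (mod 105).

Both moduli are multiples of 5 = gcd(440, 105), so any solution would satisfy k ≡ 280 and k ≡ 64 modulo 5 simultaneously.
But 280 mod 5 = 0 while 64 mod 5 = 4, a contradiction.
Therefore no such k exists.

No, no such integer exists.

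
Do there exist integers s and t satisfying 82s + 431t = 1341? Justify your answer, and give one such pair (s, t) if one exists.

82 and 431 are coprime, so 82s + 431t ranges over all of ℤ.
Run the Euclidean algorithm on 431 and 82: 431 = 5·82 + 21, 82 = 3·21 + 19, 21 = 1·19 + 2, 19 = 9·2 + 1, 2 = 2·1 + 0.
Back-substituting, 1 = 19 − 9·2 = 19 − 9·(21 − 1·19) = −9·21 + 10·19 = −9·21 + 10·(82 − 3·21) = 10·82 − 39·21 = 10·82 − 39·(431 − 5·82) = −39·431 + 205·82; that is, 82·205 + 431·(-39) = 1.
Multiplying through by 1341: s = 205·1341 = 274905, t = (-39)·1341 = -52299 is a solution.
Shifting by a multiple of (431, −82) keeps it a solution: s = 274905 − 637·431 = 358, t = -52299 + 637·82 = -65.
Indeed 82·358 + 431·(-65) = 29356 − 28015 = 1341.

s = 358, t = -65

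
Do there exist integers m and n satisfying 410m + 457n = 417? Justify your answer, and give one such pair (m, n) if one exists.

m = 312, n = -279

410 and 457 are coprime, so 410m + 457n ranges over all of ℤ.
Run the Euclidean algorithm on 457 and 410: 457 = 1·410 + 47, 410 = 8·47 + 34, 47 = 1·34 + 13, 34 = 2·13 + 8, 13 = 1·8 + 5, 8 = 1·5 + 3, 5 = 1·3 + 2, 3 = 1·2 + 1, 2 = 2·1 + 0.
Back-substituting, 1 = 3 − 1·2 = 3 − (5 − 1·3) = −5 + 2·3 = −5 + 2·(8 − 1·5) = 2·8 − 3·5 = 2·8 − 3·(13 − 1·8) = −3·13 + 5·8 = −3·13 + 5·(34 − 2·13) = 5·34 − 13·13 = 5·34 − 13·(47 − 1·34) = −13·47 + 18·34 = −13·47 + 18·(410 − 8·47) = 18·410 − 157·47 = 18·410 − 157·(457 − 1·410) = −157·457 + 175·410; that is, 410·175 + 457·(-157) = 1.
Multiplying through by 417: m = 175·417 = 72975, n = (-157)·417 = -65469 is a solution.
The general solution is m = 72975 + 457k, n = -65469 − 410k; taking k = -159 gives the smaller pair m = 312, n = -279.
Check: 410·312 + 457·(-279) = 127920 − 127503 = 417. ✓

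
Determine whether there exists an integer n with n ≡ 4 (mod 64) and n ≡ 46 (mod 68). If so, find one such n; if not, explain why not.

Both moduli are multiples of 4 = gcd(64, 68), so any solution would satisfy n ≡ 4 and n ≡ 46 modulo 4 simultaneously.
But 4 mod 4 = 0 while 46 mod 4 = 2, a contradiction.
Hence the system has no solution.

No such integer exists.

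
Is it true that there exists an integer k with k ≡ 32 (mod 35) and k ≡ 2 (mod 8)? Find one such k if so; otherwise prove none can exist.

k = 242

gcd(35, 8) = 1, so the Chinese Remainder Theorem guarantees exactly one residue class mod 280 satisfying both.
Write k = 32 + 35t and require 32 + 35t ≡ 2 (mod 8), i.e. 35t ≡ 2 (mod 8).
35 ≡ 3 (mod 8), so this reads 3t ≡ 2 (mod 8). To invert 3 modulo 8: 8 = 2·3 + 2, 3 = 1·2 + 1, 2 = 2·1 + 0, and unwinding, 1 = 3 − 1·2 = 3 − (8 − 2·3) = −8 + 3·3. Thus 3⁻¹ ≡ 3 (mod 8).
Multiplying by 3: t ≡ 3·2 = 6 (mod 8).
With t = 6: k = 32 + 35·6 = 242.
Check: 242 mod 35 = 32, 242 mod 8 = 2. ✓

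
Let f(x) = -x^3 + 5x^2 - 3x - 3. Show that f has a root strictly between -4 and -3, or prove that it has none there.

The endpoint values f(-4) = 153 and f(-3) = 78 are both positive. Claim: f(x) > 0 for every x in (-4, -3).
Substitute x = -3 − u, where 0 < u < 1 on the interval. Expanding, f(-3 − u) = u^3 + 14u^2 + 60u + 78.
All 4 nonzero coefficients of this polynomial in u are positive; hence for u > 0 the value is a sum of positive terms (the constant 78 among them).
Therefore f(x) > 0 throughout (-4, -3), and f has no zero there.

No such root exists.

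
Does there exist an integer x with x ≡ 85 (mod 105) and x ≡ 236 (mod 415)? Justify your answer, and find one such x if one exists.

Reduce both congruences modulo 5, which divides 105 and 415: they say x ≡ 85 (mod 5) and x ≡ 236 (mod 5).
However 85 ≡ 0 and 236 ≡ 1 (mod 5), and 0 ≠ 1.
So no integer satisfies both congruences.

No, no such integer exists.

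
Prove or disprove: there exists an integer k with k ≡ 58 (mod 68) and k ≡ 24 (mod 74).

Here gcd(68, 74) = 2, and both 58 and 24 leave remainder 0 mod 2, so the system is consistent.
Put k = 58 + 68t, so we need 68t ≡ 40 (mod 74), equivalently (divide by 2) 34t ≡ 20 (mod 37).
Note 34·12 = 408 ≡ 1 (mod 37) (as 408 − 1 = 11·37), so 34⁻¹ ≡ 12.
Multiplying by 12: t ≡ 12·20 = 240 ≡ 18 (mod 37).
Then k = 58 + 68·18 = 1282.
Indeed 1282 ≡ 58 (mod 68) and 1282 ≡ 24 (mod 74).

k = 1282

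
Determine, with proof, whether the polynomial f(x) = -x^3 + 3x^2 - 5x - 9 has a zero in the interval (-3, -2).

No.

Evaluate at the endpoints: f(-3) = 60, f(-2) = 21 — same sign (positive).
f'(x) = -3x^2 + 6x - 5 has discriminant 6² − 4·(-3)·(-5) = -24 < 0, so f' has no real roots and is negative for every real x.
So f is strictly decreasing; between -3 and -2 its values lie between f(-3) = 60 and f(-2) = 21, all positive. Therefore f has no root in (-3, -2).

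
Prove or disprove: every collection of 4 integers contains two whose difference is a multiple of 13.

Consider the 4 integers 14, 15, 16, 17. They lie in distinct residue classes modulo 13, since 4 ≤ 13.
Any two of them differ by at most 3 < 13 and by at least 1, so no difference is a multiple of 13.

No; for instance {14, 15, 16, 17} is a counterexample.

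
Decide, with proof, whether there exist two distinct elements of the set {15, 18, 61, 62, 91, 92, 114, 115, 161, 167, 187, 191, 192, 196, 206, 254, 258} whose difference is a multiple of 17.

There is no such pair.

Two integers differ by a multiple of 17 exactly when they have the same residue mod 17. The residues are 15↦15, 18↦1, 61↦10, 62↦11, 91↦6, 92↦7, 114↦12, 115↦13, 161↦8, 167↦14, 187↦0, 191↦4, 192↦5, 196↦9, 206↦2, 254↦16, 258↦3.
No residue repeats among the 17 elements, so no pair has difference ≡ 0 (mod 17).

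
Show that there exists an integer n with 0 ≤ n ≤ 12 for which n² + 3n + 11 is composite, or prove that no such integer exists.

At n = 1: 1² + 3·1 + 11 = 15 = 3·5, which is composite.

n = 1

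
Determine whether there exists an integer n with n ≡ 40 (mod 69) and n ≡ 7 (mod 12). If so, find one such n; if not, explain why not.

n = 247

Here gcd(69, 12) = 3, and both 40 and 7 leave remainder 1 mod 3, so the system is consistent.
The integers ≡ 40 (mod 69) are 40, 109, 178, 247, …; their remainders mod 12 are 4, 1, 10, 7, so n = 247 is the first that is ≡ 7 (mod 12).
Check: 247 mod 69 = 40, 247 mod 12 = 7. ✓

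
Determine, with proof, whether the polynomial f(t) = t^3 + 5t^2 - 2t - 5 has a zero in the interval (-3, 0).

Yes, f has a root in the interval.

f(-3) = 19 and f(0) = -5, which have opposite signs.
As a polynomial, f is continuous on every closed interval.
By the Intermediate Value Theorem f must vanish at some point of (-3, 0).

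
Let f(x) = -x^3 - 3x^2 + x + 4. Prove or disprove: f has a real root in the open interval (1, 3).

f(1) = 1 and f(3) = -47, which have opposite signs.
f is continuous everywhere (it is a polynomial), in particular on [1, 3].
By the Intermediate Value Theorem f must vanish at some point of (1, 3).

Yes, f has a root in the interval.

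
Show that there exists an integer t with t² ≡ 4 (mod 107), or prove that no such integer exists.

t = 105

Take t = 105. Then 105² = 11025 = 103·107 + 4, so 105² ≡ 4 (mod 107).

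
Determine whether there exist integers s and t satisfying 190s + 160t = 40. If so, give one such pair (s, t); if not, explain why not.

s = 12, t = -14

gcd(190, 160) = 10, and 10 divides 40, so integer solutions exist.
Dividing through by 10 reduces the equation to 19s + 16t = 4.
Run the Euclidean algorithm on 19 and 16: 19 = 1·16 + 3, 16 = 5·3 + 1, 3 = 3·1 + 0.
Working back up the chain: 1 = 16 − 5·3 = 16 − 5·(19 − 1·16) = −5·19 + 6·16. So 19·(-5) + 16·6 = 1.
Times 4: 19·(-20) + 16·24 = 4, so (-20, 24) solves it.
The general solution is s = -20 + 16k, t = 24 − 19k; taking k = 2 gives the smaller pair s = 12, t = -14.
Indeed 190·12 + 160·(-14) = 2280 − 2240 = 40.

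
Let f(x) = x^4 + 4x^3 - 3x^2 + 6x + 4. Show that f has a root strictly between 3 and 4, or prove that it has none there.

No.

The endpoint values f(3) = 184 and f(4) = 492 are both positive. Claim: f(x) > 0 for every x in (3, 4).
Shift to the endpoint 3: with x = 3 + u (0 < u < 1), one computes f(3 + u) = u^4 + 16u^3 + 87u^2 + 204u + 184.
The nonzero coefficients here are all positive, so for u > 0 every term is positive (or zero), and the constant term 184 is strictly positive.
Therefore f(x) > 0 throughout (3, 4), and f has no zero there.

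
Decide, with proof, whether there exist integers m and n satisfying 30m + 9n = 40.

Any value of 30m + 9n is a multiple of gcd(30, 9) = 3.
But 40 is not a multiple of 3 (it leaves remainder 1).
Therefore 30m + 9n = 40 has no solution in integers.

No such integers exist.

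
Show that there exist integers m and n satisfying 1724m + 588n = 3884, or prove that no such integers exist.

gcd(1724, 588) = 4, and 4 divides 3884, so integer solutions exist.
Dividing through by 4 reduces the equation to 431m + 147n = 971.
Euclidean algorithm: 431 = 2·147 + 137, 147 = 1·137 + 10, 137 = 13·10 + 7, 10 = 1·7 + 3, 7 = 2·3 + 1, 3 = 3·1 + 0.
Unwinding: 1 = 7 − 2·3 = 7 − 2·(10 − 1·7) = −2·10 + 3·7 = −2·10 + 3·(137 − 13·10) = 3·137 − 41·10 = 3·137 − 41·(147 − 1·137) = −41·147 + 44·137 = −41·147 + 44·(431 − 2·147) = 44·431 − 129·147, i.e. 431·44 + 147·(-129) = 1.
Times 971: 431·42724 + 147·(-125259) = 971, so (42724, -125259) solves it.
The general solution is m = 42724 + 147k, n = -125259 − 431k; taking k = -290 gives the smaller pair m = 94, n = -269.
Indeed 1724·94 + 588·(-269) = 162056 − 158172 = 3884.

m = 94, n = -269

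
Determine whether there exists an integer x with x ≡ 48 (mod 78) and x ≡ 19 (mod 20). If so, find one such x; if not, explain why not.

There is no such integer.

Reduce both congruences modulo 2, which divides 78 and 20: they say x ≡ 48 (mod 2) and x ≡ 19 (mod 2).
However 48 ≡ 0 and 19 ≡ 1 (mod 2), and 0 ≠ 1.
So no integer satisfies both congruences.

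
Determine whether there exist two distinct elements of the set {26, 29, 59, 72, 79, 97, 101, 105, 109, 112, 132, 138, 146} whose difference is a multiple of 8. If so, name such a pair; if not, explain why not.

Both 26 and 138 leave remainder 2 on division by 8; their difference 112 = 14·8 is a multiple of 8.

Yes: 26 and 138.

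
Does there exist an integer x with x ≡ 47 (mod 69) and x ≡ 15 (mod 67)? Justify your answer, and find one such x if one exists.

The moduli 69 and 67 are coprime, so by the Chinese Remainder Theorem a unique solution modulo 4623 exists.
Write x = 47 + 69t and require 47 + 69t ≡ 15 (mod 67), i.e. 69t ≡ 35 (mod 67).
69 ≡ 2 (mod 67), so this reads 2t ≡ 35 (mod 67). Since 2·34 = 68 = 1·67 + 1, the inverse of 2 mod 67 is 34.
Therefore t ≡ 34·35 = 1190 ≡ 51 (mod 67).
Taking t = 51 gives x = 47 + 69·51 = 3566.
Verify: 3566 = 51·69 + 47 and 3566 = 53·67 + 15. ✓

x = 3566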